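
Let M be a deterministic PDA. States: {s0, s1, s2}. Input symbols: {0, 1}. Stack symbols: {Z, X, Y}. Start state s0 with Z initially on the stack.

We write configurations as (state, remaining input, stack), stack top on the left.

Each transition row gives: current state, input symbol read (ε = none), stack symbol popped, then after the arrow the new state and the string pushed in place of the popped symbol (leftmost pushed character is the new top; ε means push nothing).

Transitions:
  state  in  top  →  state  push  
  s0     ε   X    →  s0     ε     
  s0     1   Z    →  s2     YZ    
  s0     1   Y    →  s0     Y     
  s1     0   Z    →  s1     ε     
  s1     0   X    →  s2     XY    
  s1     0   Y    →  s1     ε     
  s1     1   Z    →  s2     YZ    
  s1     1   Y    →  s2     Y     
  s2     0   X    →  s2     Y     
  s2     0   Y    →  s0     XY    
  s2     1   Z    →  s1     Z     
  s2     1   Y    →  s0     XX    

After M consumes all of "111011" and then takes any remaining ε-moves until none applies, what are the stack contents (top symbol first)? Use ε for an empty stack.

YZ

(s0, 111011, Z)
  read 1, top Z: go to s2, push YZ → (s2, 11011, YZ)
  read 1, top Y: go to s0, push XX → (s0, 1011, XXZ)
  ε-move, top X: go to s0, push ε → (s0, 1011, XZ)
  ε-move, top X: go to s0, push ε → (s0, 1011, Z)
  read 1, top Z: go to s2, push YZ → (s2, 011, YZ)
  read 0, top Y: go to s0, push XY → (s0, 11, XYZ)
  ε-move, top X: go to s0, push ε → (s0, 11, YZ)
  read 1, top Y: go to s0, push Y → (s0, 1, YZ)
  read 1, top Y: go to s0, push Y → (s0, ε, YZ)
All input consumed in state s0 with stack YZ.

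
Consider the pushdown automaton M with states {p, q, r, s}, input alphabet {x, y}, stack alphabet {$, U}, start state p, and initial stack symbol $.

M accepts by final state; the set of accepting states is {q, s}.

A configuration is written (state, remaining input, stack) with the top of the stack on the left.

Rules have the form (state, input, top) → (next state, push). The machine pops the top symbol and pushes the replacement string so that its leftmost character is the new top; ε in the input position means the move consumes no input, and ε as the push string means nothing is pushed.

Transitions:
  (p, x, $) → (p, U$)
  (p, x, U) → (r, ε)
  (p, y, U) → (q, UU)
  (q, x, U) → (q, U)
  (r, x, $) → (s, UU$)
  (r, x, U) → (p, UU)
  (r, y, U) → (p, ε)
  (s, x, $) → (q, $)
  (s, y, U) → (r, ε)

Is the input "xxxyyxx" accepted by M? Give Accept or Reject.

No computation consumes all input and reaches a final state.

Reject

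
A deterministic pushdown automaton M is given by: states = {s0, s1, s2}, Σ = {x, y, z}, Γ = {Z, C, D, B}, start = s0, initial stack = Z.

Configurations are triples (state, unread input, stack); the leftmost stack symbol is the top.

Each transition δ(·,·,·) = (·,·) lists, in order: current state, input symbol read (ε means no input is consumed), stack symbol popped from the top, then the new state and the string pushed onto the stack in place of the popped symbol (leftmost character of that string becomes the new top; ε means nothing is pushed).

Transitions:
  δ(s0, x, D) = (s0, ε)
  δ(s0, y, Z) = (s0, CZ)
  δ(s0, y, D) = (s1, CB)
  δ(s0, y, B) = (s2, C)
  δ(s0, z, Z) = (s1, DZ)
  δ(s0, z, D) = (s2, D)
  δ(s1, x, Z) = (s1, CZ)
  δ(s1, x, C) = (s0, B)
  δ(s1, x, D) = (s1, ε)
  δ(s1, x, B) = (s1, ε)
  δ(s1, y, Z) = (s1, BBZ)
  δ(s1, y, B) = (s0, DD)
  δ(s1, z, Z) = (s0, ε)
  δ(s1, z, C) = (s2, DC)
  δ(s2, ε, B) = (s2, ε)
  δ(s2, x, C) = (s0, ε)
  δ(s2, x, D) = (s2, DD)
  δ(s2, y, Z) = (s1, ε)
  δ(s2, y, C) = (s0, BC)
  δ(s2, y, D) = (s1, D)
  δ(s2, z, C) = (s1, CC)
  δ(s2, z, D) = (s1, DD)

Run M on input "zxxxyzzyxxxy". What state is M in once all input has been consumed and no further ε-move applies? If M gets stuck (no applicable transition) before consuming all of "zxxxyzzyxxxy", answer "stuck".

(s0, zxxxyzzyxxxy, Z) ⊢ (s1, xxxyzzyxxxy, DZ) ⊢ (s1, xxyzzyxxxy, Z) ⊢ (s1, xyzzyxxxy, CZ) ⊢ (s0, yzzyxxxy, BZ) ⊢ (s2, zzyxxxy, CZ) ⊢ (s1, zyxxxy, CCZ) ⊢ (s2, yxxxy, DCCZ) ⊢ (s1, xxxy, DCCZ) ⊢ (s1, xxy, CCZ) ⊢ (s0, xy, BCZ)
No transition for (s0, x, top B); M blocks with input xy remaining.

stuck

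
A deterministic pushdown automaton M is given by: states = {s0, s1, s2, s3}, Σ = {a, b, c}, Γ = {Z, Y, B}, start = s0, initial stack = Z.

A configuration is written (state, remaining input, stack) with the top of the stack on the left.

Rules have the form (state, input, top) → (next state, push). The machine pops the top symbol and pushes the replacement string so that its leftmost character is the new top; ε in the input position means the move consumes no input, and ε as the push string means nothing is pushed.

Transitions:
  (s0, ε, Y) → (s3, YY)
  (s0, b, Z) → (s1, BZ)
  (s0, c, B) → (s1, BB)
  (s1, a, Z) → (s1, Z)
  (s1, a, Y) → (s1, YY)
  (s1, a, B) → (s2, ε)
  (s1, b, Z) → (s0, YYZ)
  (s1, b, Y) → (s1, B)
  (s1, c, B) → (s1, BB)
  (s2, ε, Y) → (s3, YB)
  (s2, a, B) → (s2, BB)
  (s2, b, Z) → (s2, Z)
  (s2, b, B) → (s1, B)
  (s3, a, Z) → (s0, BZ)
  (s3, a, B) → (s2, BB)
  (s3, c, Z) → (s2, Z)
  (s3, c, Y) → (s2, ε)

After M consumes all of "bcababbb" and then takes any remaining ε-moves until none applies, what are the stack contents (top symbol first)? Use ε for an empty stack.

(s0, bcababbb, Z)
  read b, top Z: go to s1, push BZ → (s1, cababbb, BZ)
  read c, top B: go to s1, push BB → (s1, ababbb, BBZ)
  read a, top B: go to s2, push ε → (s2, babbb, BZ)
  read b, top B: go to s1, push B → (s1, abbb, BZ)
  read a, top B: go to s2, push ε → (s2, bbb, Z)
  read b, top Z: go to s2, push Z → (s2, bb, Z)
  read b, top Z: go to s2, push Z → (s2, b, Z)
  read b, top Z: go to s2, push Z → (s2, ε, Z)
All input consumed in state s2 with stack Z.

Z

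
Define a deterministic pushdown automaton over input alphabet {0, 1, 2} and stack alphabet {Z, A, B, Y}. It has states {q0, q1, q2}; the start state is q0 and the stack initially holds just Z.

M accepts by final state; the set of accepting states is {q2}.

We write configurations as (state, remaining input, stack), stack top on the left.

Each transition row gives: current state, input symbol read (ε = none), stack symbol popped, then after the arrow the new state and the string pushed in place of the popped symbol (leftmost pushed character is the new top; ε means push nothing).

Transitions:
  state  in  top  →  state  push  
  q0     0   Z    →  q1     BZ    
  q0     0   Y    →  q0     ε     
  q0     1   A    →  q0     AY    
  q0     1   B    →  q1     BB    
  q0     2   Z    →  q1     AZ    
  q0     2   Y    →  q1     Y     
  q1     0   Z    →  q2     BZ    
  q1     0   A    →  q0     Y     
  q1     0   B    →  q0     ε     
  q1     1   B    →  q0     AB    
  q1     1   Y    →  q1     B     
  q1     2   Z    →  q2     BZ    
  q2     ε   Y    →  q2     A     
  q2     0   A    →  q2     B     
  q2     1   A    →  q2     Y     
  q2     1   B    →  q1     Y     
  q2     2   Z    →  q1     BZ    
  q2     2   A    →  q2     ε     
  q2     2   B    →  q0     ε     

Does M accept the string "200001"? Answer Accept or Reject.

(q0, 200001, Z) ⊢ (q1, 00001, AZ) ⊢ (q0, 0001, YZ) ⊢ (q0, 001, Z) ⊢ (q1, 01, BZ) ⊢ (q0, 1, Z)
No transition applies at (q0, 1, Z); input not fully consumed.

Reject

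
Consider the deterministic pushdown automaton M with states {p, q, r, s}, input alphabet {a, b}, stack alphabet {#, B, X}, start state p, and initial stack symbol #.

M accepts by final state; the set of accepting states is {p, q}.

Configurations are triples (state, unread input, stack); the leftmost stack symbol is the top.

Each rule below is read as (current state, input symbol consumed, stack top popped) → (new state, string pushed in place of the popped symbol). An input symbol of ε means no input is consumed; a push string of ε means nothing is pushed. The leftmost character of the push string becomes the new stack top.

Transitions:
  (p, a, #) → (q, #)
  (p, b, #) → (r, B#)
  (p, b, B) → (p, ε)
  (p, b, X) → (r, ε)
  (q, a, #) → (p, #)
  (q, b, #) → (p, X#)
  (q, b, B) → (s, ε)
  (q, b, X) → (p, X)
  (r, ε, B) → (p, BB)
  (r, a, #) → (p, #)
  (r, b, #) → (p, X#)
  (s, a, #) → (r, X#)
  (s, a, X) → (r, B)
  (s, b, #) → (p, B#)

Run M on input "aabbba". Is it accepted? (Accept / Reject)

Accept

(p, aabbba, #) ⊢ (q, abbba, #) ⊢ (p, bbba, #) ⊢ (r, bba, B#) ⊢ (p, bba, BB#) ⊢ (p, ba, B#) ⊢ (p, a, #) ⊢ (q, ε, #)
All input consumed; state q ∈ F.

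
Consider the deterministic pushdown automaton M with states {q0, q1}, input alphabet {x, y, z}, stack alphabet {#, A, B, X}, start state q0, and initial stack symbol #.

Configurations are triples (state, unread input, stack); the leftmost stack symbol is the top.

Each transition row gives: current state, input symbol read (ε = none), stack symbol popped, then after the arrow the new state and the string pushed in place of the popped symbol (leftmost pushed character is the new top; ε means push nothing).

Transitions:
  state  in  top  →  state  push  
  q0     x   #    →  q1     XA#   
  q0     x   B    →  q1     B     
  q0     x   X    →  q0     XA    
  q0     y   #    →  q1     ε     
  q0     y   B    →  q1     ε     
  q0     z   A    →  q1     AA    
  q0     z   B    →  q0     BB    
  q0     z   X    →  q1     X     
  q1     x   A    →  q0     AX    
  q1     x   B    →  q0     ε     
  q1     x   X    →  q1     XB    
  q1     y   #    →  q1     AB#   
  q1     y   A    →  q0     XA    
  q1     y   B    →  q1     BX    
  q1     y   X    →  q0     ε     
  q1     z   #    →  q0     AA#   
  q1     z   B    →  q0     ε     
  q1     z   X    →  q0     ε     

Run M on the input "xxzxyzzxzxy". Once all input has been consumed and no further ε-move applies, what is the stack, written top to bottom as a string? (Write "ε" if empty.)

(q0, xxzxyzzxzxy, #) ⊢ (q1, xzxyzzxzxy, XA#) ⊢ (q1, zxyzzxzxy, XBA#) ⊢ (q0, xyzzxzxy, BA#) ⊢ (q1, yzzxzxy, BA#) ⊢ (q1, zzxzxy, BXA#) ⊢ (q0, zxzxy, XA#) ⊢ (q1, xzxy, XA#) ⊢ (q1, zxy, XBA#) ⊢ (q0, xy, BA#) ⊢ (q1, y, BA#) ⊢ (q1, ε, BXA#)
All input consumed in state q1 with stack BXA#.

BXA#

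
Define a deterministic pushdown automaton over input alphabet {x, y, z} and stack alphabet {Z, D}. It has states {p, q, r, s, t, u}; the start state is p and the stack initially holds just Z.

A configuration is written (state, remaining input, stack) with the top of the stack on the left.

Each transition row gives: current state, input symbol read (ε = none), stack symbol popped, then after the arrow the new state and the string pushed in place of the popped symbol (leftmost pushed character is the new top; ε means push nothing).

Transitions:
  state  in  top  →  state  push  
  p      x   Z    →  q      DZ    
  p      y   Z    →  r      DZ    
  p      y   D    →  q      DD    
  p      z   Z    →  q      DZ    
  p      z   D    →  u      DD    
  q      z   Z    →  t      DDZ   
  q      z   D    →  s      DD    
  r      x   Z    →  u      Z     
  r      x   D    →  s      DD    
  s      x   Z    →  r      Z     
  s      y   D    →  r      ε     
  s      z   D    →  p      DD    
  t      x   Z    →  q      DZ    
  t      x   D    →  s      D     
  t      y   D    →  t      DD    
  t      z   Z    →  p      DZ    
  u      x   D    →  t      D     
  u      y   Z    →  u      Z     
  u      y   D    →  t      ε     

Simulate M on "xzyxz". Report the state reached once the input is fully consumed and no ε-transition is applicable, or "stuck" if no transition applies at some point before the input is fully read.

(p, xzyxz, Z)
  read x, top Z: go to q, push DZ → (q, zyxz, DZ)
  read z, top D: go to s, push DD → (s, yxz, DDZ)
  read y, top D: go to r, push ε → (r, xz, DZ)
  read x, top D: go to s, push DD → (s, z, DDZ)
  read z, top D: go to p, push DD → (p, ε, DDDZ)
All input consumed; M is in state p.

p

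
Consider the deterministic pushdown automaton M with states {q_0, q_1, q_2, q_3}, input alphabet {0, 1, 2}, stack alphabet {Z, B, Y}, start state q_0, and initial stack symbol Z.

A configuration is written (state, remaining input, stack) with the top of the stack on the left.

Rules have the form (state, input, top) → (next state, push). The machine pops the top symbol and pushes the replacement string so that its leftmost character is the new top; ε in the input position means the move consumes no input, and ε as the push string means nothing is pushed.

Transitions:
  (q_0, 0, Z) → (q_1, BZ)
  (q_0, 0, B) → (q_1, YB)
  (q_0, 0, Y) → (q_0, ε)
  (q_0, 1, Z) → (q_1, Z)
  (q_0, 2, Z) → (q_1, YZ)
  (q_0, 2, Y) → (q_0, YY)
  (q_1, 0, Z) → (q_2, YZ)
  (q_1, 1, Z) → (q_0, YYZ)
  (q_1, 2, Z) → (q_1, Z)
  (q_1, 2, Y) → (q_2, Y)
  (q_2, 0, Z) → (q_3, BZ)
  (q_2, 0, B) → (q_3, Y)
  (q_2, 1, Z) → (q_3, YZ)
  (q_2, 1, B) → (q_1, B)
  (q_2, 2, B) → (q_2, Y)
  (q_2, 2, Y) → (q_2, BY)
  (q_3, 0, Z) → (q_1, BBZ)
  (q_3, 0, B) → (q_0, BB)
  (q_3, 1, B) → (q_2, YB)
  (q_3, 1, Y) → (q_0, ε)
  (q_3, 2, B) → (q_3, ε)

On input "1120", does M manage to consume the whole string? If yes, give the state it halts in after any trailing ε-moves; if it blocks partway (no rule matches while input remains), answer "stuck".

q_0

(q_0, 1120, Z) ⊢ (q_1, 120, Z) ⊢ (q_0, 20, YYZ) ⊢ (q_0, 0, YYYZ) ⊢ (q_0, ε, YYZ)
All input consumed; M is in state q_0.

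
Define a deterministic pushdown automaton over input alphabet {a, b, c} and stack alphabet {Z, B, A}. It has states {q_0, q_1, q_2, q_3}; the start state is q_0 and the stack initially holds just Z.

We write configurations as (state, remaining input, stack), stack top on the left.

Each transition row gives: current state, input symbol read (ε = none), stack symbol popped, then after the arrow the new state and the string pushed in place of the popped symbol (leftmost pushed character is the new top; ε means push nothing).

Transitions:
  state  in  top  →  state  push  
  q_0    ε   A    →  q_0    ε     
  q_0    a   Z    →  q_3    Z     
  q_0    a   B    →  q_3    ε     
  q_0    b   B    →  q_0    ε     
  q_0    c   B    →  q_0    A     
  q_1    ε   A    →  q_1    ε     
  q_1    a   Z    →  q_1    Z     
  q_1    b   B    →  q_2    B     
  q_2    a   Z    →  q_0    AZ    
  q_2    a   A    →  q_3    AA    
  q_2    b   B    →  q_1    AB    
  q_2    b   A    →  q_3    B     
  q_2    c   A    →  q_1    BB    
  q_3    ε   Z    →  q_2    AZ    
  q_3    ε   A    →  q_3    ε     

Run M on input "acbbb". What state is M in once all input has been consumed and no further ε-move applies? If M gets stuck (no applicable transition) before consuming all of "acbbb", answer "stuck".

(q_0, acbbb, Z) ⊢ (q_3, cbbb, Z) ⊢ (q_2, cbbb, AZ) ⊢ (q_1, bbb, BBZ) ⊢ (q_2, bb, BBZ) ⊢ (q_1, b, ABBZ) ⊢ (q_1, b, BBZ) ⊢ (q_2, ε, BBZ)
All input consumed; M is in state q_2.

q_2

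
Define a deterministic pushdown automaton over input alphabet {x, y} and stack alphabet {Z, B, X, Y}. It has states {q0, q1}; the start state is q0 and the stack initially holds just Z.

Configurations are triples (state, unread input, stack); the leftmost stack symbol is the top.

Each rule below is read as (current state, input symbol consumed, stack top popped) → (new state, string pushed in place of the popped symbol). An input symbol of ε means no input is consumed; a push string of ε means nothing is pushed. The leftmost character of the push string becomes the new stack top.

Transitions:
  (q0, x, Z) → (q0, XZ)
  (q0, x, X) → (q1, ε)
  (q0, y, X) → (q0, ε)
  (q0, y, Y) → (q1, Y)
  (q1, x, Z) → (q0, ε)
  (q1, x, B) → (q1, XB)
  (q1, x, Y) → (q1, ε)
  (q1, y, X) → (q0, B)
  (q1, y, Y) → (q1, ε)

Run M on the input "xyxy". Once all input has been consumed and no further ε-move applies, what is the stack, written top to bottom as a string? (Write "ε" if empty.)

(q0, xyxy, Z)
  read x, top Z: go to q0, push XZ → (q0, yxy, XZ)
  read y, top X: go to q0, push ε → (q0, xy, Z)
  read x, top Z: go to q0, push XZ → (q0, y, XZ)
  read y, top X: go to q0, push ε → (q0, ε, Z)
All input consumed in state q0 with stack Z.

Z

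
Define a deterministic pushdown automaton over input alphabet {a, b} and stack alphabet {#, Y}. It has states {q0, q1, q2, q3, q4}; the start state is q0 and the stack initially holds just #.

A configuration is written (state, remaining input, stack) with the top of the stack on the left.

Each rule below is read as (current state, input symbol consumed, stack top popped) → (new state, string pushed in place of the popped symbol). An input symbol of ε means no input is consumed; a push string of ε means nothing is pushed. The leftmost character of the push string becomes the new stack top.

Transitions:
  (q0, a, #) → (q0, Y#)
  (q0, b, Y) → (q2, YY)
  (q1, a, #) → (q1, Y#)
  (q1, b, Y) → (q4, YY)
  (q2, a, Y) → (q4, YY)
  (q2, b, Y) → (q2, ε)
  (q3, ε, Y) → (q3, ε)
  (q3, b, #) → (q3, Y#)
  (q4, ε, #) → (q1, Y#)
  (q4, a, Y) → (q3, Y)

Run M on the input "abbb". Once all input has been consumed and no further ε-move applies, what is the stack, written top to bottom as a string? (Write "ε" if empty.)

(q0, abbb, #)
  read a, top #: go to q0, push Y# → (q0, bbb, Y#)
  read b, top Y: go to q2, push YY → (q2, bb, YY#)
  read b, top Y: go to q2, push ε → (q2, b, Y#)
  read b, top Y: go to q2, push ε → (q2, ε, #)
All input consumed in state q2 with stack #.

#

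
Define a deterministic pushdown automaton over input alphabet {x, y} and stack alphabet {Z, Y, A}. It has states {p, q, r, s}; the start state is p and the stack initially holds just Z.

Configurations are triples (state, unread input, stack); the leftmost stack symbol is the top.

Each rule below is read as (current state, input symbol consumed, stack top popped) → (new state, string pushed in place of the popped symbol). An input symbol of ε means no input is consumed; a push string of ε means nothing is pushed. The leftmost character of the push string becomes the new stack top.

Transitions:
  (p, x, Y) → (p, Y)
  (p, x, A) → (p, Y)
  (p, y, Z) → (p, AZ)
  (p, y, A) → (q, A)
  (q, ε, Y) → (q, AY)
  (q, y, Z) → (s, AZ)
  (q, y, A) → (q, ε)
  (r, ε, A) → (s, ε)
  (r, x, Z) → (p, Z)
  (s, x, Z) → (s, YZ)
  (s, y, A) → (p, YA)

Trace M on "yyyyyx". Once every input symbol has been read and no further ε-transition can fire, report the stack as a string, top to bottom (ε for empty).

(p, yyyyyx, Z)
  read y, top Z: go to p, push AZ → (p, yyyyx, AZ)
  read y, top A: go to q, push A → (q, yyyx, AZ)
  read y, top A: go to q, push ε → (q, yyx, Z)
  read y, top Z: go to s, push AZ → (s, yx, AZ)
  read y, top A: go to p, push YA → (p, x, YAZ)
  read x, top Y: go to p, push Y → (p, ε, YAZ)
All input consumed in state p with stack YAZ.

YAZ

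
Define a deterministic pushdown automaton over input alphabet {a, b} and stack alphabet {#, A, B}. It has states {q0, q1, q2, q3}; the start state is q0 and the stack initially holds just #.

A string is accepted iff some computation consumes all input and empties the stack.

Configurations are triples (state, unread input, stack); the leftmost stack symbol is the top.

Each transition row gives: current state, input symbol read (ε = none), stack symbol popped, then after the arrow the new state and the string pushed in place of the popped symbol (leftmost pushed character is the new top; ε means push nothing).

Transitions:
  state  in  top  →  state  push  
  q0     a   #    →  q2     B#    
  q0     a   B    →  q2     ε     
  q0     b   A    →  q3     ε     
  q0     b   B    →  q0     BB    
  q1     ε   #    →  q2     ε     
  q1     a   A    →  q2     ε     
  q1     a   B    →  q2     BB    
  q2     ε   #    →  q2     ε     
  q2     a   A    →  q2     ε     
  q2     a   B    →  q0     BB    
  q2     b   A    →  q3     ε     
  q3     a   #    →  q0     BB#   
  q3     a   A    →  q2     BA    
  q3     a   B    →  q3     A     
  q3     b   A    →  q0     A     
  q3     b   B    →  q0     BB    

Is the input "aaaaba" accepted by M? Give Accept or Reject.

Reject

(q0, aaaaba, #)
  read a, top #: go to q2, push B# → (q2, aaaba, B#)
  read a, top B: go to q0, push BB → (q0, aaba, BB#)
  read a, top B: go to q2, push ε → (q2, aba, B#)
  read a, top B: go to q0, push BB → (q0, ba, BB#)
  read b, top B: go to q0, push BB → (q0, a, BBB#)
  read a, top B: go to q2, push ε → (q2, ε, BB#)
All input consumed; stack is BB#, not empty, and no further ε-move applies.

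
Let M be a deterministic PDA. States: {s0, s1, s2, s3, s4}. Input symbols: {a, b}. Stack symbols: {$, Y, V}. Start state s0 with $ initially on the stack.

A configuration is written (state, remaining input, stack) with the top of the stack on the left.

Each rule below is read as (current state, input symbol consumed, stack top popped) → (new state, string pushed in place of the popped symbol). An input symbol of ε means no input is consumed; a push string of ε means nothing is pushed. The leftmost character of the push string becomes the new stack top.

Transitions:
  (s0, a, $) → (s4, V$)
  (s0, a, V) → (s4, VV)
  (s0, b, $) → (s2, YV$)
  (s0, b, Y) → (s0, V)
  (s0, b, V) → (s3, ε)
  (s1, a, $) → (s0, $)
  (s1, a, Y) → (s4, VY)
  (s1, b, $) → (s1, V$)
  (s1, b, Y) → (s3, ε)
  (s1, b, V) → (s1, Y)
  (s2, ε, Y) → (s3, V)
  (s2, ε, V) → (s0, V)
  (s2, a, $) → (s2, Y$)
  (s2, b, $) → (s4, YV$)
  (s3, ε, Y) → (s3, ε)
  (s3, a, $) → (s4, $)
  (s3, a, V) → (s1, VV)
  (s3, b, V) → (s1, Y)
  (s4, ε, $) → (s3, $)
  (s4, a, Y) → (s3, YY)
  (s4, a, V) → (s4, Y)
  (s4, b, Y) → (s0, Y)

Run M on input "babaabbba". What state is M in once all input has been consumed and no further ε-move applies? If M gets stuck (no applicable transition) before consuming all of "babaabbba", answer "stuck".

s1

(s0, babaabbba, $) ⊢ (s2, abaabbba, YV$) ⊢ (s3, abaabbba, VV$) ⊢ (s1, baabbba, VVV$) ⊢ (s1, aabbba, YVV$) ⊢ (s4, abbba, VYVV$) ⊢ (s4, bbba, YYVV$) ⊢ (s0, bba, YYVV$) ⊢ (s0, ba, VYVV$) ⊢ (s3, a, YVV$) ⊢ (s3, a, VV$) ⊢ (s1, ε, VVV$)
All input consumed; M is in state s1.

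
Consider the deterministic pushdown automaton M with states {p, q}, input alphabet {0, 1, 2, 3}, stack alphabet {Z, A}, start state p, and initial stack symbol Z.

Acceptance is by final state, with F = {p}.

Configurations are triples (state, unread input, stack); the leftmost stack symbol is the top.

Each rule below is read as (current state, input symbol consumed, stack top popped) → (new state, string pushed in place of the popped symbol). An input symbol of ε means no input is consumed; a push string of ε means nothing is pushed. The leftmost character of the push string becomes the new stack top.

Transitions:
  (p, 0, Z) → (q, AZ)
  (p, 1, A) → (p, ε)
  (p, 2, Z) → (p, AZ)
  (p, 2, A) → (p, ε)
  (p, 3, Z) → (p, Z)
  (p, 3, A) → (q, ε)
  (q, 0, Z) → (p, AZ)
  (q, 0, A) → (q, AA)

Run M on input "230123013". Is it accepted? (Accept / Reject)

Accept

(p, 230123013, Z) ⊢ (p, 30123013, AZ) ⊢ (q, 0123013, Z) ⊢ (p, 123013, AZ) ⊢ (p, 23013, Z) ⊢ (p, 3013, AZ) ⊢ (q, 013, Z) ⊢ (p, 13, AZ) ⊢ (p, 3, Z) ⊢ (p, ε, Z)
All input consumed; state p ∈ F.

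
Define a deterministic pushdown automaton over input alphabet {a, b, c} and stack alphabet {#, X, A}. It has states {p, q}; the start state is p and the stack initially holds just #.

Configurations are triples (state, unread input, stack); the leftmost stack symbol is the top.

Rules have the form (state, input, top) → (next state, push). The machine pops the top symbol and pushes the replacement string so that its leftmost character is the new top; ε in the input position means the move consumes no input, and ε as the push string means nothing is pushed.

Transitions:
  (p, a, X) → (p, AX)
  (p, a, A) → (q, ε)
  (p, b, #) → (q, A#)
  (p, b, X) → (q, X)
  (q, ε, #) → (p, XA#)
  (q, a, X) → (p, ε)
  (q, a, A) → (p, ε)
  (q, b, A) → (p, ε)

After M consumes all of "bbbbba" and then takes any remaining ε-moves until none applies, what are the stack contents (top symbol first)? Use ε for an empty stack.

#

(p, bbbbba, #)
  read b, top #: go to q, push A# → (q, bbbba, A#)
  read b, top A: go to p, push ε → (p, bbba, #)
  read b, top #: go to q, push A# → (q, bba, A#)
  read b, top A: go to p, push ε → (p, ba, #)
  read b, top #: go to q, push A# → (q, a, A#)
  read a, top A: go to p, push ε → (p, ε, #)
All input consumed in state p with stack #.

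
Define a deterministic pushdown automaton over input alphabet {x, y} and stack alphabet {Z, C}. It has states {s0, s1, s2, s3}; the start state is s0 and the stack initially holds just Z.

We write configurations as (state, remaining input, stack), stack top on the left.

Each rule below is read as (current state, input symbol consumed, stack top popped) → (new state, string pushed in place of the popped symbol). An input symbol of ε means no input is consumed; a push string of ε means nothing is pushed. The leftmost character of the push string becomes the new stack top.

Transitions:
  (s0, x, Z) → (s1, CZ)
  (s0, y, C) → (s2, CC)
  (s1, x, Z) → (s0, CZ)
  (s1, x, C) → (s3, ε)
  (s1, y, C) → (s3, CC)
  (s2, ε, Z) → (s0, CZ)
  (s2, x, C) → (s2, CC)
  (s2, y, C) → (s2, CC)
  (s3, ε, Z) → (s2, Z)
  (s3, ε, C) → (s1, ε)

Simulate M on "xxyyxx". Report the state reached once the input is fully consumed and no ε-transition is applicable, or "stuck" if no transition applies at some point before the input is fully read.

s2

(s0, xxyyxx, Z)
  read x, top Z: go to s1, push CZ → (s1, xyyxx, CZ)
  read x, top C: go to s3, push ε → (s3, yyxx, Z)
  ε-move, top Z: go to s2, push Z → (s2, yyxx, Z)
  ε-move, top Z: go to s0, push CZ → (s0, yyxx, CZ)
  read y, top C: go to s2, push CC → (s2, yxx, CCZ)
  read y, top C: go to s2, push CC → (s2, xx, CCCZ)
  read x, top C: go to s2, push CC → (s2, x, CCCCZ)
  read x, top C: go to s2, push CC → (s2, ε, CCCCCZ)
All input consumed; M is in state s2.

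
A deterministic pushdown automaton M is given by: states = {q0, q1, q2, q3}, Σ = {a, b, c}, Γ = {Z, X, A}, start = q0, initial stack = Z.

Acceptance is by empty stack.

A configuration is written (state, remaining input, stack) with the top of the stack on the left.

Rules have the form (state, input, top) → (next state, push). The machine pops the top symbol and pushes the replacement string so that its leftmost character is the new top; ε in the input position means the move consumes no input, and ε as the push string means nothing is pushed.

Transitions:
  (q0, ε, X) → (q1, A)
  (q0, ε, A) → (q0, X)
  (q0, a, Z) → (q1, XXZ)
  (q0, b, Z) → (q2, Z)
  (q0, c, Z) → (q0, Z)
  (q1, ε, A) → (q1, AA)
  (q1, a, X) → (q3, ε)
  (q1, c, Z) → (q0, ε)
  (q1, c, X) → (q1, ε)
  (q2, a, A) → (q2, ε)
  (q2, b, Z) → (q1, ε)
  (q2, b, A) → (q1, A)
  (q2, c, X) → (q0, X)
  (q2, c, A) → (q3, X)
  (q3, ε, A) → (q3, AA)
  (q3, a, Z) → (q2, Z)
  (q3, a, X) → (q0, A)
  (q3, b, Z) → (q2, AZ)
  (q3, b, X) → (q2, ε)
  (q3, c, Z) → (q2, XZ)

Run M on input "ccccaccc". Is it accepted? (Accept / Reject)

(q0, ccccaccc, Z)
  read c, top Z: go to q0, push Z → (q0, cccaccc, Z)
  read c, top Z: go to q0, push Z → (q0, ccaccc, Z)
  read c, top Z: go to q0, push Z → (q0, caccc, Z)
  read c, top Z: go to q0, push Z → (q0, accc, Z)
  read a, top Z: go to q1, push XXZ → (q1, ccc, XXZ)
  read c, top X: go to q1, push ε → (q1, cc, XZ)
  read c, top X: go to q1, push ε → (q1, c, Z)
  read c, top Z: go to q0, push ε → (q0, ε, ε)
All input consumed and the stack is empty.

Accept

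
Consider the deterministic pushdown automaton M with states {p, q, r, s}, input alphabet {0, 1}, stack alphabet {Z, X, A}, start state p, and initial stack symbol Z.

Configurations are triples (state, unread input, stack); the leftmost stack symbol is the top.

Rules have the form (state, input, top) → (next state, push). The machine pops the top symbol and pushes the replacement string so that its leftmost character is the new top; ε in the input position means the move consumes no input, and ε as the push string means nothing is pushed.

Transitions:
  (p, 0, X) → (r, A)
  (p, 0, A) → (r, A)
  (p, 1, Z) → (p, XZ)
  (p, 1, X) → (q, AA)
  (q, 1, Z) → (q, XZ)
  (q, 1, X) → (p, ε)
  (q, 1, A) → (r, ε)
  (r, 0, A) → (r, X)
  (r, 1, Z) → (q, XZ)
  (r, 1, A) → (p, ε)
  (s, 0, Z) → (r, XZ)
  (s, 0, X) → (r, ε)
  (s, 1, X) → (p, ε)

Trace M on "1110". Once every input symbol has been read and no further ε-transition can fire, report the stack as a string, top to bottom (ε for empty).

XZ

(p, 1110, Z) ⊢ (p, 110, XZ) ⊢ (q, 10, AAZ) ⊢ (r, 0, AZ) ⊢ (r, ε, XZ)
All input consumed in state r with stack XZ.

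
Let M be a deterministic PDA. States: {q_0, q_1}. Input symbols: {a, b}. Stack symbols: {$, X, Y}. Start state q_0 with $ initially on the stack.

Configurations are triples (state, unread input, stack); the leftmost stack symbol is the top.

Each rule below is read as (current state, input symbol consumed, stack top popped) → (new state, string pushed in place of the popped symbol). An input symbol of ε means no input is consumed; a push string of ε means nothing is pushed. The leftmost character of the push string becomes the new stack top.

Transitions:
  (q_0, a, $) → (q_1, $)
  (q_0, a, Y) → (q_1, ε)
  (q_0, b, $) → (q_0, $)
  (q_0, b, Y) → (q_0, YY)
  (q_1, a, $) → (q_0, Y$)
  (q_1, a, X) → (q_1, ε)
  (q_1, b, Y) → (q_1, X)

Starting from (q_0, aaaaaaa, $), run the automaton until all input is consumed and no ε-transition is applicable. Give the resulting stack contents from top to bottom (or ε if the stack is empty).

$

(q_0, aaaaaaa, $)
  read a, top $: go to q_1, push $ → (q_1, aaaaaa, $)
  read a, top $: go to q_0, push Y$ → (q_0, aaaaa, Y$)
  read a, top Y: go to q_1, push ε → (q_1, aaaa, $)
  read a, top $: go to q_0, push Y$ → (q_0, aaa, Y$)
  read a, top Y: go to q_1, push ε → (q_1, aa, $)
  read a, top $: go to q_0, push Y$ → (q_0, a, Y$)
  read a, top Y: go to q_1, push ε → (q_1, ε, $)
All input consumed in state q_1 with stack $.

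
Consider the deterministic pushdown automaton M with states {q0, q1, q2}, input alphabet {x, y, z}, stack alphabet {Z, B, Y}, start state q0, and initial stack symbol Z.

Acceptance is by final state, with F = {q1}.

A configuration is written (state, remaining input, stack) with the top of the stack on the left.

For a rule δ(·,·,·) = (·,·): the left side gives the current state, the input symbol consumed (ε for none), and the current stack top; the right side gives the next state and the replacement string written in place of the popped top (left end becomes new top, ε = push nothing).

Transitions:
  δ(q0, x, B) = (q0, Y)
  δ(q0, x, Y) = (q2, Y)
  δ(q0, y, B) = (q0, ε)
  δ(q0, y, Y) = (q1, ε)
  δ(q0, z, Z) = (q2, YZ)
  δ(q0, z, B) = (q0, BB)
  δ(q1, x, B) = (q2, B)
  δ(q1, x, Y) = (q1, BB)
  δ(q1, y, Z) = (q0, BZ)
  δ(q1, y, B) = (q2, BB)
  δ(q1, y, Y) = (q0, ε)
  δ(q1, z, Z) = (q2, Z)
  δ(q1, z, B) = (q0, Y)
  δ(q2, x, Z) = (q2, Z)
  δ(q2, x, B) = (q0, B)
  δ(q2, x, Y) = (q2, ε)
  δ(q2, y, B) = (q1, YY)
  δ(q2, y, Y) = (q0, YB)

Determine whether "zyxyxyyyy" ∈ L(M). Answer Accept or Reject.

Accept

(q0, zyxyxyyyy, Z)
  read z, top Z: go to q2, push YZ → (q2, yxyxyyyy, YZ)
  read y, top Y: go to q0, push YB → (q0, xyxyyyy, YBZ)
  read x, top Y: go to q2, push Y → (q2, yxyyyy, YBZ)
  read y, top Y: go to q0, push YB → (q0, xyyyy, YBBZ)
  read x, top Y: go to q2, push Y → (q2, yyyy, YBBZ)
  read y, top Y: go to q0, push YB → (q0, yyy, YBBBZ)
  read y, top Y: go to q1, push ε → (q1, yy, BBBZ)
  read y, top B: go to q2, push BB → (q2, y, BBBBZ)
  read y, top B: go to q1, push YY → (q1, ε, YYBBBZ)
All input consumed; state q1 ∈ F.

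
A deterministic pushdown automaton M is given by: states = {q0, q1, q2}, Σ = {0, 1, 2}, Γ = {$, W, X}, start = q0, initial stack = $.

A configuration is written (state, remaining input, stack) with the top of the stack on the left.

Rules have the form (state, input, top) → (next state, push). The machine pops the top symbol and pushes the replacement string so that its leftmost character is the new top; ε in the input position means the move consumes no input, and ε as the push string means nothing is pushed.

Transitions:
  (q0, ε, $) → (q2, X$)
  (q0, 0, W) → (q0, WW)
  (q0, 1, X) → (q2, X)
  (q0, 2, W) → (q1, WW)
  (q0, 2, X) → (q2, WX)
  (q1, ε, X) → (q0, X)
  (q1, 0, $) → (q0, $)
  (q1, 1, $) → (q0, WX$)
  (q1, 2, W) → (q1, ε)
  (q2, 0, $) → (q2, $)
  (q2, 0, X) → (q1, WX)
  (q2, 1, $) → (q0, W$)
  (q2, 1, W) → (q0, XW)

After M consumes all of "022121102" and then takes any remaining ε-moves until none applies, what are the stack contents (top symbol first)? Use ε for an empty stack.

(q0, 022121102, $)
  ε-move, top $: go to q2, push X$ → (q2, 022121102, X$)
  read 0, top X: go to q1, push WX → (q1, 22121102, WX$)
  read 2, top W: go to q1, push ε → (q1, 2121102, X$)
  ε-move, top X: go to q0, push X → (q0, 2121102, X$)
  read 2, top X: go to q2, push WX → (q2, 121102, WX$)
  read 1, top W: go to q0, push XW → (q0, 21102, XWX$)
  read 2, top X: go to q2, push WX → (q2, 1102, WXWX$)
  read 1, top W: go to q0, push XW → (q0, 102, XWXWX$)
  read 1, top X: go to q2, push X → (q2, 02, XWXWX$)
  read 0, top X: go to q1, push WX → (q1, 2, WXWXWX$)
  read 2, top W: go to q1, push ε → (q1, ε, XWXWX$)
  ε-move, top X: go to q0, push X → (q0, ε, XWXWX$)
All input consumed in state q0 with stack XWXWX$.

XWXWX$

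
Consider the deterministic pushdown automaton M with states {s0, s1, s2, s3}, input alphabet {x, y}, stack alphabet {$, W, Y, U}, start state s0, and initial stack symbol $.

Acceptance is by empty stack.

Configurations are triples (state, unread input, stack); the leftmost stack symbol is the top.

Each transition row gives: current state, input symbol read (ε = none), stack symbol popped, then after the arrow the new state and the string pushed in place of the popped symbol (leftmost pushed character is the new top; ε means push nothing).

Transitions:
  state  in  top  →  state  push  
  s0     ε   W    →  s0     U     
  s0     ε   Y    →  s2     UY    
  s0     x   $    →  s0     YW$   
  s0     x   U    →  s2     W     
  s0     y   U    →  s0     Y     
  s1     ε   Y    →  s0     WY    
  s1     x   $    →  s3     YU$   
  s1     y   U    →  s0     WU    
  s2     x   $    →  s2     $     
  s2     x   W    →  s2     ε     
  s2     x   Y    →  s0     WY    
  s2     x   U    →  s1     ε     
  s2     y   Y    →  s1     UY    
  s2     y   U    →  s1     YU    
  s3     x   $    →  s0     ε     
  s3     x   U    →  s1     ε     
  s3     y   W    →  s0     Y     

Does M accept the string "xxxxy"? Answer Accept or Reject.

Reject

(s0, xxxxy, $)
  read x, top $: go to s0, push YW$ → (s0, xxxy, YW$)
  ε-move, top Y: go to s2, push UY → (s2, xxxy, UYW$)
  read x, top U: go to s1, push ε → (s1, xxy, YW$)
  ε-move, top Y: go to s0, push WY → (s0, xxy, WYW$)
  ε-move, top W: go to s0, push U → (s0, xxy, UYW$)
  read x, top U: go to s2, push W → (s2, xy, WYW$)
  read x, top W: go to s2, push ε → (s2, y, YW$)
  read y, top Y: go to s1, push UY → (s1, ε, UYW$)
All input consumed; stack is UYW$, not empty, and no further ε-move applies.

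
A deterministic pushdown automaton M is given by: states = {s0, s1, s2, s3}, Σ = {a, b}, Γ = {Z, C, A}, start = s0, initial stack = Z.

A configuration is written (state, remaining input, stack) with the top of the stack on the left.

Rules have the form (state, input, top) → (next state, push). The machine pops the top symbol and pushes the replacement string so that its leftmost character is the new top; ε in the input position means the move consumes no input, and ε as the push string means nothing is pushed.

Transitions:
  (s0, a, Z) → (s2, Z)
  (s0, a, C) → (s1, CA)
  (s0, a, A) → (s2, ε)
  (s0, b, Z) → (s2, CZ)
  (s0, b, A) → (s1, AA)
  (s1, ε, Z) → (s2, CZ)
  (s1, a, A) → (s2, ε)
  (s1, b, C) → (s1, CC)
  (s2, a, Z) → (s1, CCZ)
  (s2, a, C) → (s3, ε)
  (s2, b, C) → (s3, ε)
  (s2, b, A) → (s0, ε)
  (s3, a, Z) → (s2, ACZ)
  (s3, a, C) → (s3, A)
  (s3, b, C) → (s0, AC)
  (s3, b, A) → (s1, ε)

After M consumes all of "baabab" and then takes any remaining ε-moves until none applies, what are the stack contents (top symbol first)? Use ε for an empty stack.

CCAZ

(s0, baabab, Z)
  read b, top Z: go to s2, push CZ → (s2, aabab, CZ)
  read a, top C: go to s3, push ε → (s3, abab, Z)
  read a, top Z: go to s2, push ACZ → (s2, bab, ACZ)
  read b, top A: go to s0, push ε → (s0, ab, CZ)
  read a, top C: go to s1, push CA → (s1, b, CAZ)
  read b, top C: go to s1, push CC → (s1, ε, CCAZ)
All input consumed in state s1 with stack CCAZ.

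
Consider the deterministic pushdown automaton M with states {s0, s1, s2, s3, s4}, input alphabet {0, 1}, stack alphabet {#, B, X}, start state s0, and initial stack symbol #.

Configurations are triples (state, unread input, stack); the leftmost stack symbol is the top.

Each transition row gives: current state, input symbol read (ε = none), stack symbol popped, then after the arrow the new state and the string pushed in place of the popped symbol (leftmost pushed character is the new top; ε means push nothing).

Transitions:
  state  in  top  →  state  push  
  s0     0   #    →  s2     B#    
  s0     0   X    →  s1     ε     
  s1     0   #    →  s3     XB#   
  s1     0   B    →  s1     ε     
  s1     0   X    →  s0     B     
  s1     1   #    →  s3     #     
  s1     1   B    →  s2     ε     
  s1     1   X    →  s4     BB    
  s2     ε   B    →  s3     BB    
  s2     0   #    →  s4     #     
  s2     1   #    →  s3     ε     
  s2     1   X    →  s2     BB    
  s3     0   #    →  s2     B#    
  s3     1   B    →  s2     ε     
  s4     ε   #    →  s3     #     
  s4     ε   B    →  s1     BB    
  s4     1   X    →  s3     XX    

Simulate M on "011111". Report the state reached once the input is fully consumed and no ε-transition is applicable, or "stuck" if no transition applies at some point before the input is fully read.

(s0, 011111, #) ⊢ (s2, 11111, B#) ⊢ (s3, 11111, BB#) ⊢ (s2, 1111, B#) ⊢ (s3, 1111, BB#) ⊢ (s2, 111, B#) ⊢ (s3, 111, BB#) ⊢ (s2, 11, B#) ⊢ (s3, 11, BB#) ⊢ (s2, 1, B#) ⊢ (s3, 1, BB#) ⊢ (s2, ε, B#) ⊢ (s3, ε, BB#)
All input consumed; M is in state s3.

s3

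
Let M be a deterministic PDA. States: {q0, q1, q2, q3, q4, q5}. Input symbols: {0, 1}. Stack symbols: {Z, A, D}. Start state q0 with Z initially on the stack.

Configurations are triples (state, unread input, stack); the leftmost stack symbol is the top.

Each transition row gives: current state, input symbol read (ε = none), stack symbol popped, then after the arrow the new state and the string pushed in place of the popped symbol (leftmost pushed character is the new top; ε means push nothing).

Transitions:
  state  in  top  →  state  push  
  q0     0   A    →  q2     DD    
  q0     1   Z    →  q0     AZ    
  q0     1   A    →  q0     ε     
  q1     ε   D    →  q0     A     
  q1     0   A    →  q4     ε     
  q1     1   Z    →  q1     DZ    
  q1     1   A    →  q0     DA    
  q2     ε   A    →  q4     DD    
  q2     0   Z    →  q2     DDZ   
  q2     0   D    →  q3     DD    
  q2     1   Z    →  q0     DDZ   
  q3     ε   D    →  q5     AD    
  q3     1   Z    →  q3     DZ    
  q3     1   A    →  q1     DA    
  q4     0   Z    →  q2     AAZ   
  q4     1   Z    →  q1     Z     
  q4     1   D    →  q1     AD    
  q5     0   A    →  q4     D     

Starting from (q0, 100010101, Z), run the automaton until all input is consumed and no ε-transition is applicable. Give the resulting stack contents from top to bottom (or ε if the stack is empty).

ADDDDZ

(q0, 100010101, Z)
  read 1, top Z: go to q0, push AZ → (q0, 00010101, AZ)
  read 0, top A: go to q2, push DD → (q2, 0010101, DDZ)
  read 0, top D: go to q3, push DD → (q3, 010101, DDDZ)
  ε-move, top D: go to q5, push AD → (q5, 010101, ADDDZ)
  read 0, top A: go to q4, push D → (q4, 10101, DDDDZ)
  read 1, top D: go to q1, push AD → (q1, 0101, ADDDDZ)
  read 0, top A: go to q4, push ε → (q4, 101, DDDDZ)
  read 1, top D: go to q1, push AD → (q1, 01, ADDDDZ)
  read 0, top A: go to q4, push ε → (q4, 1, DDDDZ)
  read 1, top D: go to q1, push AD → (q1, ε, ADDDDZ)
All input consumed in state q1 with stack ADDDDZ.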